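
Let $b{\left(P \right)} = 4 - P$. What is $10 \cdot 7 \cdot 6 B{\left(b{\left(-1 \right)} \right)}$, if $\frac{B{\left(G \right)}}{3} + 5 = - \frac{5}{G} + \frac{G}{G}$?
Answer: $-6300$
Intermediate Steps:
$B{\left(G \right)} = -12 - \frac{15}{G}$ ($B{\left(G \right)} = -15 + 3 \left(- \frac{5}{G} + \frac{G}{G}\right) = -15 + 3 \left(- \frac{5}{G} + 1\right) = -15 + 3 \left(1 - \frac{5}{G}\right) = -15 + \left(3 - \frac{15}{G}\right) = -12 - \frac{15}{G}$)
$10 \cdot 7 \cdot 6 B{\left(b{\left(-1 \right)} \right)} = 10 \cdot 7 \cdot 6 \left(-12 - \frac{15}{4 - -1}\right) = 10 \cdot 42 \left(-12 - \frac{15}{4 + 1}\right) = 420 \left(-12 - \frac{15}{5}\right) = 420 \left(-12 - 3\right) = 420 \left(-15\right) = -6300$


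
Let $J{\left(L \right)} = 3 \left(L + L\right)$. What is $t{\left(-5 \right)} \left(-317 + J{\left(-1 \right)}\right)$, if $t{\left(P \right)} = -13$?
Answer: $4199$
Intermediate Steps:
$J{\left(L \right)} = 6 L$ ($J{\left(L \right)} = 3 \cdot 2 L = 6 L$)
$t{\left(-5 \right)} \left(-317 + J{\left(-1 \right)}\right) = - 13 \left(-317 + 6 \left(-1\right)\right) = - 13 \left(-317 - 6\right) = \left(-13\right) \left(-323\right) = 4199$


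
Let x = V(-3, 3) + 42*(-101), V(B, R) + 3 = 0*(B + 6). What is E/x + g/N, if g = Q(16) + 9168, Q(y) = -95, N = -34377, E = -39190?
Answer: 29082661/3242897 ≈ 8.9681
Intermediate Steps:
V(B, R) = -3 (V(B, R) = -3 + 0*(B + 6) = -3 + 0*(6 + B) = -3 + 0 = -3)
x = -4245 (x = -3 + 42*(-101) = -3 - 4242 = -4245)
g = 9073 (g = -95 + 9168 = 9073)
E/x + g/N = -39190/(-4245) + 9073/(-34377) = -39190*(-1/4245) + 9073*(-1/34377) = 7838/849 - 9073/34377 = 29082661/3242897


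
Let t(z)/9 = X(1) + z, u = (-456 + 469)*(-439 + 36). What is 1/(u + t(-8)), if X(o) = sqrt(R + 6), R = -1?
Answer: -5311/28206316 - 9*sqrt(5)/28206316 ≈ -0.00018900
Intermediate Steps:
X(o) = sqrt(5) (X(o) = sqrt(-1 + 6) = sqrt(5))
u = -5239 (u = 13*(-403) = -5239)
t(z) = 9*z + 9*sqrt(5) (t(z) = 9*(sqrt(5) + z) = 9*(z + sqrt(5)) = 9*z + 9*sqrt(5))
1/(u + t(-8)) = 1/(-5239 + (9*(-8) + 9*sqrt(5))) = 1/(-5239 + (-72 + 9*sqrt(5))) = 1/(-5311 + 9*sqrt(5))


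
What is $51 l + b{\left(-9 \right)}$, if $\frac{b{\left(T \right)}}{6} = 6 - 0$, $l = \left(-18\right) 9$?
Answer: $-8226$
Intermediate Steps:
$l = -162$
$b{\left(T \right)} = 36$ ($b{\left(T \right)} = 6 \left(6 - 0\right) = 6 \left(6 + 0\right) = 6 \cdot 6 = 36$)
$51 l + b{\left(-9 \right)} = 51 \left(-162\right) + 36 = -8262 + 36 = -8226$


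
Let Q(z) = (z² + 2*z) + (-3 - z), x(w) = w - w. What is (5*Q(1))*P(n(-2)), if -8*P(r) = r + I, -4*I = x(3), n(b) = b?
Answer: -5/4 ≈ -1.2500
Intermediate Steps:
x(w) = 0
I = 0 (I = -¼*0 = 0)
P(r) = -r/8 (P(r) = -(r + 0)/8 = -r/8)
Q(z) = -3 + z + z²
(5*Q(1))*P(n(-2)) = (5*(-3 + 1 + 1²))*(-⅛*(-2)) = (5*(-3 + 1 + 1))*(¼) = (5*(-1))*(¼) = -5*¼ = -5/4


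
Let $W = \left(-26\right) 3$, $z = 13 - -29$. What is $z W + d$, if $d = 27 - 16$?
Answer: $-3265$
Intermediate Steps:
$z = 42$ ($z = 13 + 29 = 42$)
$W = -78$
$d = 11$
$z W + d = 42 \left(-78\right) + 11 = -3276 + 11 = -3265$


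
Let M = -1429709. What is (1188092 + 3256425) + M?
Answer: 3014808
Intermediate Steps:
(1188092 + 3256425) + M = (1188092 + 3256425) - 1429709 = 4444517 - 1429709 = 3014808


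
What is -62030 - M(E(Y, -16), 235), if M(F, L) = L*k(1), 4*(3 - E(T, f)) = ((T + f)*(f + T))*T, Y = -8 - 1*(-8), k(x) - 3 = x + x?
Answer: -63205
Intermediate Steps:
k(x) = 3 + 2*x (k(x) = 3 + (x + x) = 3 + 2*x)
Y = 0 (Y = -8 + 8 = 0)
E(T, f) = 3 - T*(T + f)²/4 (E(T, f) = 3 - (T + f)*(f + T)*T/4 = 3 - (T + f)*(T + f)*T/4 = 3 - (T + f)²*T/4 = 3 - T*(T + f)²/4)
M(F, L) = 5*L (M(F, L) = L*(3 + 2*1) = L*(3 + 2) = L*5 = 5*L)
-62030 - M(E(Y, -16), 235) = -62030 - 5*235 = -62030 - 1*1175 = -62030 - 1175 = -63205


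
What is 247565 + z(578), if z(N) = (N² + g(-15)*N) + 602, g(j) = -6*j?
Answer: 634271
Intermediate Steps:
z(N) = 602 + N² + 90*N (z(N) = (N² + (-6*(-15))*N) + 602 = (N² + 90*N) + 602 = 602 + N² + 90*N)
247565 + z(578) = 247565 + (602 + 578² + 90*578) = 247565 + (602 + 334084 + 52020) = 247565 + 386706 = 634271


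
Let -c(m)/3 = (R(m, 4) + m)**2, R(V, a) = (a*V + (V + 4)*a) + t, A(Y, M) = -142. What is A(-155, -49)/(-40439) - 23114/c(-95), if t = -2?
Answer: 1236008752/85805209077 ≈ 0.014405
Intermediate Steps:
R(V, a) = -2 + V*a + a*(4 + V) (R(V, a) = (a*V + (V + 4)*a) - 2 = (V*a + (4 + V)*a) - 2 = (V*a + a*(4 + V)) - 2 = -2 + V*a + a*(4 + V))
c(m) = -3*(14 + 9*m)**2 (c(m) = -3*((-2 + 4*4 + 2*m*4) + m)**2 = -3*((-2 + 16 + 8*m) + m)**2 = -3*((14 + 8*m) + m)**2 = -3*(14 + 9*m)**2)
A(-155, -49)/(-40439) - 23114/c(-95) = -142/(-40439) - 23114*(-1/(3*(14 + 9*(-95))**2)) = -142*(-1/40439) - 23114*(-1/(3*(14 - 855)**2)) = 142/40439 - 23114/((-3*(-841)**2)) = 142/40439 - 23114/((-3*707281)) = 142/40439 - 23114/(-2121843) = 142/40439 - 23114*(-1/2121843) = 142/40439 + 23114/2121843 = 1236008752/85805209077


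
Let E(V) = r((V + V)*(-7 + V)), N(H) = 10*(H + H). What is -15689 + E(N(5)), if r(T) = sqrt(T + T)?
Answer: -15689 + 20*sqrt(93) ≈ -15496.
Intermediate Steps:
N(H) = 20*H (N(H) = 10*(2*H) = 20*H)
r(T) = sqrt(2)*sqrt(T) (r(T) = sqrt(2*T) = sqrt(2)*sqrt(T))
E(V) = 2*sqrt(V*(-7 + V)) (E(V) = sqrt(2)*sqrt((V + V)*(-7 + V)) = sqrt(2)*sqrt((2*V)*(-7 + V)) = sqrt(2)*sqrt(2*V*(-7 + V)) = sqrt(2)*(sqrt(2)*sqrt(V*(-7 + V))) = 2*sqrt(V*(-7 + V)))
-15689 + E(N(5)) = -15689 + 2*sqrt((20*5)*(-7 + 20*5)) = -15689 + 2*sqrt(100*(-7 + 100)) = -15689 + 2*sqrt(100*93) = -15689 + 2*sqrt(9300) = -15689 + 2*(10*sqrt(93)) = -15689 + 20*sqrt(93)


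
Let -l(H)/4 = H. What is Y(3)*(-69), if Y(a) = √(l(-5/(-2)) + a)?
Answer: -69*I*√7 ≈ -182.56*I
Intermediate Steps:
l(H) = -4*H
Y(a) = √(-10 + a) (Y(a) = √(-(-20)/(-2) + a) = √(-(-20)*(-1)/2 + a) = √(-4*5/2 + a) = √(-10 + a))
Y(3)*(-69) = √(-10 + 3)*(-69) = √(-7)*(-69) = (I*√7)*(-69) = -69*I*√7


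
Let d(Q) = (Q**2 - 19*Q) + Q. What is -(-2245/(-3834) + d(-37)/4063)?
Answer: -16923625/15577542 ≈ -1.0864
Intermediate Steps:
d(Q) = Q**2 - 18*Q
-(-2245/(-3834) + d(-37)/4063) = -(-2245/(-3834) - 37*(-18 - 37)/4063) = -(-2245*(-1/3834) - 37*(-55)*(1/4063)) = -(2245/3834 + 2035*(1/4063)) = -(2245/3834 + 2035/4063) = -1*16923625/15577542 = -16923625/15577542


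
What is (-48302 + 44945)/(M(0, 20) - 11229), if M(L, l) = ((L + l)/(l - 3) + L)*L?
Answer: 1119/3743 ≈ 0.29896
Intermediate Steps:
M(L, l) = L*(L + (L + l)/(-3 + l)) (M(L, l) = ((L + l)/(-3 + l) + L)*L = (L + (L + l)/(-3 + l))*L = L*(L + (L + l)/(-3 + l)))
(-48302 + 44945)/(M(0, 20) - 11229) = (-48302 + 44945)/(0*(20 - 2*0 + 0*20)/(-3 + 20) - 11229) = -3357/(0*(20 + 0 + 0)/17 - 11229) = -3357/(0*(1/17)*20 - 11229) = -3357/(0 - 11229) = -3357/(-11229) = -3357*(-1/11229) = 1119/3743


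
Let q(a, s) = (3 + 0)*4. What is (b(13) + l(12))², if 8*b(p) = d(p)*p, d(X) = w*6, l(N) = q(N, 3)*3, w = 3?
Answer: 68121/16 ≈ 4257.6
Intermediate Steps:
q(a, s) = 12 (q(a, s) = 3*4 = 12)
l(N) = 36 (l(N) = 12*3 = 36)
d(X) = 18 (d(X) = 3*6 = 18)
b(p) = 9*p/4 (b(p) = (18*p)/8 = 9*p/4)
(b(13) + l(12))² = ((9/4)*13 + 36)² = (117/4 + 36)² = (261/4)² = 68121/16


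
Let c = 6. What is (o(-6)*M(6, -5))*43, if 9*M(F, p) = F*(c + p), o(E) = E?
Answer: -172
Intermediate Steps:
M(F, p) = F*(6 + p)/9 (M(F, p) = (F*(6 + p))/9 = F*(6 + p)/9)
(o(-6)*M(6, -5))*43 = -2*6*(6 - 5)/3*43 = -2*6/3*43 = -6*⅔*43 = -4*43 = -172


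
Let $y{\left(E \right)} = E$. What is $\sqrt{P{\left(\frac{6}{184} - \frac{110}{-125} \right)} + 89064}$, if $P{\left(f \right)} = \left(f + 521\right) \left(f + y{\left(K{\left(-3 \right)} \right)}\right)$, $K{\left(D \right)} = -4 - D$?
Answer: $\frac{63 \sqrt{118646329}}{2300} \approx 298.36$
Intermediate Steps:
$P{\left(f \right)} = \left(-1 + f\right) \left(521 + f\right)$ ($P{\left(f \right)} = \left(f + 521\right) \left(f - 1\right) = \left(521 + f\right) \left(f + \left(-4 + 3\right)\right) = \left(521 + f\right) \left(f - 1\right) = \left(521 + f\right) \left(-1 + f\right) = \left(-1 + f\right) \left(521 + f\right)$)
$\sqrt{P{\left(\frac{6}{184} - \frac{110}{-125} \right)} + 89064} = \sqrt{\left(-521 + \left(\frac{6}{184} - \frac{110}{-125}\right)^{2} + 520 \left(\frac{6}{184} - \frac{110}{-125}\right)\right) + 89064} = \sqrt{\left(-521 + \left(6 \cdot \frac{1}{184} - - \frac{22}{25}\right)^{2} + 520 \left(6 \cdot \frac{1}{184} - - \frac{22}{25}\right)\right) + 89064} = \sqrt{\left(-521 + \left(\frac{3}{92} + \frac{22}{25}\right)^{2} + 520 \left(\frac{3}{92} + \frac{22}{25}\right)\right) + 89064} = \sqrt{\left(-521 + \left(\frac{2099}{2300}\right)^{2} + 520 \cdot \frac{2099}{2300}\right) + 89064} = \sqrt{\left(-521 + \frac{4405801}{5290000} + \frac{54574}{115}\right) + 89064} = \sqrt{- \frac{241280199}{5290000} + 89064} = \sqrt{\frac{470907279801}{5290000}} = \frac{63 \sqrt{118646329}}{2300}$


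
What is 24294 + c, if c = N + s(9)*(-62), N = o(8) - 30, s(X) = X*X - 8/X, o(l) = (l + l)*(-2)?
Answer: 173386/9 ≈ 19265.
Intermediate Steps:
o(l) = -4*l (o(l) = (2*l)*(-2) = -4*l)
s(X) = X**2 - 8/X
N = -62 (N = -4*8 - 30 = -32 - 30 = -62)
c = -45260/9 (c = -62 + ((-8 + 9**3)/9)*(-62) = -62 + ((-8 + 729)/9)*(-62) = -62 + ((1/9)*721)*(-62) = -62 + (721/9)*(-62) = -62 - 44702/9 = -45260/9 ≈ -5028.9)
24294 + c = 24294 - 45260/9 = 173386/9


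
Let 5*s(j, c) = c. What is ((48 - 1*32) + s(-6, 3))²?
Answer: 6889/25 ≈ 275.56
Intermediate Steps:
s(j, c) = c/5
((48 - 1*32) + s(-6, 3))² = ((48 - 1*32) + (⅕)*3)² = ((48 - 32) + ⅗)² = (16 + ⅗)² = (83/5)² = 6889/25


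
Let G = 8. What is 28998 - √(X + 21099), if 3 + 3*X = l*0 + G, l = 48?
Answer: 28998 - √189906/3 ≈ 28853.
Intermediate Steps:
X = 5/3 (X = -1 + (48*0 + 8)/3 = -1 + (0 + 8)/3 = -1 + (⅓)*8 = -1 + 8/3 = 5/3 ≈ 1.6667)
28998 - √(X + 21099) = 28998 - √(5/3 + 21099) = 28998 - √(63302/3) = 28998 - √189906/3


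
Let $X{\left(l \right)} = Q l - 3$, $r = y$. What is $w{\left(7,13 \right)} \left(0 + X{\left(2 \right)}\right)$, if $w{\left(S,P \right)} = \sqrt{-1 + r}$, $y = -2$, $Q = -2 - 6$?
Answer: $- 19 i \sqrt{3} \approx - 32.909 i$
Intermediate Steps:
$Q = -8$ ($Q = -2 - 6 = -8$)
$r = -2$
$w{\left(S,P \right)} = i \sqrt{3}$ ($w{\left(S,P \right)} = \sqrt{-1 - 2} = \sqrt{-3} = i \sqrt{3}$)
$X{\left(l \right)} = -3 - 8 l$ ($X{\left(l \right)} = - 8 l - 3 = -3 - 8 l$)
$w{\left(7,13 \right)} \left(0 + X{\left(2 \right)}\right) = i \sqrt{3} \left(0 - 19\right) = i \sqrt{3} \left(-19\right) = - 19 i \sqrt{3}$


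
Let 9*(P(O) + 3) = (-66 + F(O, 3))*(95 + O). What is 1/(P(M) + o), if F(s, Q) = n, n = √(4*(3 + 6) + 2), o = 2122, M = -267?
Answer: 273807/924434737 + 1548*√38/924434737 ≈ 0.00030651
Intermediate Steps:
n = √38 (n = √(4*9 + 2) = √(36 + 2) = √38 ≈ 6.1644)
F(s, Q) = √38
P(O) = -3 + (-66 + √38)*(95 + O)/9 (P(O) = -3 + ((-66 + √38)*(95 + O))/9 = -3 + (-66 + √38)*(95 + O)/9)
1/(P(M) + o) = 1/((-2099/3 - 22/3*(-267) + 95*√38/9 + (⅑)*(-267)*√38) + 2122) = 1/((-2099/3 + 1958 + 95*√38/9 - 89*√38/3) + 2122) = 1/((3775/3 - 172*√38/9) + 2122) = 1/(10141/3 - 172*√38/9)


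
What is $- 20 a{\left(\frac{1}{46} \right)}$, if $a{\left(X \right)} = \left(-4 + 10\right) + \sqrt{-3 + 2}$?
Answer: $-120 - 20 i \approx -120.0 - 20.0 i$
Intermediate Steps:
$a{\left(X \right)} = 6 + i$ ($a{\left(X \right)} = 6 + \sqrt{-1} = 6 + i$)
$- 20 a{\left(\frac{1}{46} \right)} = - 20 \left(6 + i\right) = -120 - 20 i$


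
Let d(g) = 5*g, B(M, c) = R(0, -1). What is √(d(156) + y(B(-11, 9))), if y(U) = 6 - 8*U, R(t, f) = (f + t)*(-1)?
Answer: √778 ≈ 27.893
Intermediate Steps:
R(t, f) = -f - t
B(M, c) = 1 (B(M, c) = -1*(-1) - 1*0 = 1 + 0 = 1)
y(U) = 6 - 8*U
√(d(156) + y(B(-11, 9))) = √(5*156 + (6 - 8*1)) = √(780 + (6 - 8)) = √(780 - 2) = √778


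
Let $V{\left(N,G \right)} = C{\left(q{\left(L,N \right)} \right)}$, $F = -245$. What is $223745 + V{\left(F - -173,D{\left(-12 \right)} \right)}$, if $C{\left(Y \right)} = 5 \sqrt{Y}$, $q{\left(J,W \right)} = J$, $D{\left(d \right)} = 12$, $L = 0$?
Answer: $223745$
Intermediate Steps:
$V{\left(N,G \right)} = 0$ ($V{\left(N,G \right)} = 5 \sqrt{0} = 5 \cdot 0 = 0$)
$223745 + V{\left(F - -173,D{\left(-12 \right)} \right)} = 223745 + 0 = 223745$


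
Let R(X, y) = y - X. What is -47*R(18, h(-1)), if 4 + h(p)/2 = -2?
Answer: 1410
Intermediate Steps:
h(p) = -12 (h(p) = -8 + 2*(-2) = -8 - 4 = -12)
-47*R(18, h(-1)) = -47*(-12 - 1*18) = -47*(-12 - 18) = -47*(-30) = 1410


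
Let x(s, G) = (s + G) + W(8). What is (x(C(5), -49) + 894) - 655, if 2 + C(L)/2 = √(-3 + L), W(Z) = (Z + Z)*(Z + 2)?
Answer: 346 + 2*√2 ≈ 348.83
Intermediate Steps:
W(Z) = 2*Z*(2 + Z) (W(Z) = (2*Z)*(2 + Z) = 2*Z*(2 + Z))
C(L) = -4 + 2*√(-3 + L)
x(s, G) = 160 + G + s (x(s, G) = (s + G) + 2*8*(2 + 8) = (G + s) + 2*8*10 = (G + s) + 160 = 160 + G + s)
(x(C(5), -49) + 894) - 655 = ((160 - 49 + (-4 + 2*√(-3 + 5))) + 894) - 655 = ((160 - 49 + (-4 + 2*√2)) + 894) - 655 = ((107 + 2*√2) + 894) - 655 = (1001 + 2*√2) - 655 = 346 + 2*√2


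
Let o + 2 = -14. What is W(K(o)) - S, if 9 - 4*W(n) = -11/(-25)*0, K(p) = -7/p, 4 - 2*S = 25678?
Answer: 51357/4 ≈ 12839.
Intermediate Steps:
S = -12837 (S = 2 - ½*25678 = 2 - 12839 = -12837)
o = -16 (o = -2 - 14 = -16)
W(n) = 9/4 (W(n) = 9/4 - (-11/(-25))*0/4 = 9/4 - (-11*(-1/25))*0/4 = 9/4 - 11*0/100 = 9/4 - ¼*0 = 9/4 + 0 = 9/4)
W(K(o)) - S = 9/4 - 1*(-12837) = 9/4 + 12837 = 51357/4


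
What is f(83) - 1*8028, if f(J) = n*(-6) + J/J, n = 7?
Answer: -8069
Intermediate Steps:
f(J) = -41 (f(J) = 7*(-6) + J/J = -42 + 1 = -41)
f(83) - 1*8028 = -41 - 1*8028 = -41 - 8028 = -8069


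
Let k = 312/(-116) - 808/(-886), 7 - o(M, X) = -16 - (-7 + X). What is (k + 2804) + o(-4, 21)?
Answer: 36475489/12847 ≈ 2839.2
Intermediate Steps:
o(M, X) = 16 + X (o(M, X) = 7 - (-16 - (-7 + X)) = 7 - (-16 + (7 - X)) = 7 - (-9 - X) = 7 + (9 + X) = 16 + X)
k = -22838/12847 (k = 312*(-1/116) - 808*(-1/886) = -78/29 + 404/443 = -22838/12847 ≈ -1.7777)
(k + 2804) + o(-4, 21) = (-22838/12847 + 2804) + (16 + 21) = 36000150/12847 + 37 = 36475489/12847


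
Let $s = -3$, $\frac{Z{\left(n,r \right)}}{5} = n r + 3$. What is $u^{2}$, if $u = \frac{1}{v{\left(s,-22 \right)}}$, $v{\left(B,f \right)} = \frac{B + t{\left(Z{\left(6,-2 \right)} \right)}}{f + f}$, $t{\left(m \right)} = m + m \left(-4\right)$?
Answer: $\frac{1}{9} \approx 0.11111$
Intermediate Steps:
$Z{\left(n,r \right)} = 15 + 5 n r$ ($Z{\left(n,r \right)} = 5 \left(n r + 3\right) = 5 \left(3 + n r\right) = 15 + 5 n r$)
$t{\left(m \right)} = - 3 m$ ($t{\left(m \right)} = m - 4 m = - 3 m$)
$v{\left(B,f \right)} = \frac{135 + B}{2 f}$ ($v{\left(B,f \right)} = \frac{B - 3 \left(15 + 5 \cdot 6 \left(-2\right)\right)}{f + f} = \frac{B - 3 \left(15 - 60\right)}{2 f} = \left(B - -135\right) \frac{1}{2 f} = \left(B + 135\right) \frac{1}{2 f} = \left(135 + B\right) \frac{1}{2 f} = \frac{135 + B}{2 f}$)
$u = - \frac{1}{3}$ ($u = \frac{1}{\frac{1}{2} \frac{1}{-22} \left(135 - 3\right)} = \frac{1}{\frac{1}{2} \left(- \frac{1}{22}\right) 132} = \frac{1}{-3} = - \frac{1}{3} \approx -0.33333$)
$u^{2} = \left(- \frac{1}{3}\right)^{2} = \frac{1}{9}$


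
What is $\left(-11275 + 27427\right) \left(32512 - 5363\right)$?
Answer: $438510648$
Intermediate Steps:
$\left(-11275 + 27427\right) \left(32512 - 5363\right) = 16152 \cdot 27149 = 438510648$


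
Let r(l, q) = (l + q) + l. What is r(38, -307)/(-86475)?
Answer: 77/28825 ≈ 0.0026713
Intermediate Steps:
r(l, q) = q + 2*l
r(38, -307)/(-86475) = (-307 + 2*38)/(-86475) = (-307 + 76)*(-1/86475) = -231*(-1/86475) = 77/28825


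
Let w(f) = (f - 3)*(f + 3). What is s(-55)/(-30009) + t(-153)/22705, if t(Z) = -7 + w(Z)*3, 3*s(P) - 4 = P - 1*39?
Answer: 702367629/227118115 ≈ 3.0925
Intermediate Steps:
s(P) = -35/3 + P/3 (s(P) = 4/3 + (P - 1*39)/3 = 4/3 + (P - 39)/3 = 4/3 + (-39 + P)/3 = 4/3 + (-13 + P/3) = -35/3 + P/3)
w(f) = (-3 + f)*(3 + f)
t(Z) = -34 + 3*Z² (t(Z) = -7 + (-9 + Z²)*3 = -7 + (-27 + 3*Z²) = -34 + 3*Z²)
s(-55)/(-30009) + t(-153)/22705 = (-35/3 + (⅓)*(-55))/(-30009) + (-34 + 3*(-153)²)/22705 = (-35/3 - 55/3)*(-1/30009) + (-34 + 3*23409)*(1/22705) = -30*(-1/30009) + (-34 + 70227)*(1/22705) = 10/10003 + 70193*(1/22705) = 10/10003 + 70193/22705 = 702367629/227118115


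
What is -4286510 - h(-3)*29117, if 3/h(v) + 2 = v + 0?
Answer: -21345199/5 ≈ -4.2690e+6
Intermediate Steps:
h(v) = 3/(-2 + v) (h(v) = 3/(-2 + (v + 0)) = 3/(-2 + v))
-4286510 - h(-3)*29117 = -4286510 - 3/(-2 - 3)*29117 = -4286510 - 3/(-5)*29117 = -4286510 - 3*(-⅕)*29117 = -4286510 - (-3)*29117/5 = -4286510 - 1*(-87351/5) = -4286510 + 87351/5 = -21345199/5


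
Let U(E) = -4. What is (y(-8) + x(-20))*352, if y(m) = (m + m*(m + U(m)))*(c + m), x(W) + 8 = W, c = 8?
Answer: -9856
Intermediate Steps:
x(W) = -8 + W
y(m) = (8 + m)*(m + m*(-4 + m)) (y(m) = (m + m*(m - 4))*(8 + m) = (m + m*(-4 + m))*(8 + m) = (8 + m)*(m + m*(-4 + m)))
(y(-8) + x(-20))*352 = (-8*(-24 + (-8)**2 + 5*(-8)) + (-8 - 20))*352 = (-8*(-24 + 64 - 40) - 28)*352 = (-8*0 - 28)*352 = (0 - 28)*352 = -28*352 = -9856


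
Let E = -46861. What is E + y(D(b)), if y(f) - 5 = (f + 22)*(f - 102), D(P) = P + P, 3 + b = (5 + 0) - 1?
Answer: -49256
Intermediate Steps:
b = 1 (b = -3 + ((5 + 0) - 1) = -3 + (5 - 1) = -3 + 4 = 1)
D(P) = 2*P
y(f) = 5 + (-102 + f)*(22 + f) (y(f) = 5 + (f + 22)*(f - 102) = 5 + (22 + f)*(-102 + f) = 5 + (-102 + f)*(22 + f))
E + y(D(b)) = -46861 + (-2239 + (2*1)² - 160) = -46861 + (-2239 + 2² - 80*2) = -46861 + (-2239 + 4 - 160) = -46861 - 2395 = -49256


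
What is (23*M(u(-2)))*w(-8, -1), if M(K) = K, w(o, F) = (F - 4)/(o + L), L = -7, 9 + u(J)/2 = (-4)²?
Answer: 322/3 ≈ 107.33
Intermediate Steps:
u(J) = 14 (u(J) = -18 + 2*(-4)² = -18 + 2*16 = -18 + 32 = 14)
w(o, F) = (-4 + F)/(-7 + o) (w(o, F) = (F - 4)/(o - 7) = (-4 + F)/(-7 + o))
(23*M(u(-2)))*w(-8, -1) = (23*14)*((-4 - 1)/(-7 - 8)) = 322*(-5/(-15)) = 322*(-1/15*(-5)) = 322*(⅓) = 322/3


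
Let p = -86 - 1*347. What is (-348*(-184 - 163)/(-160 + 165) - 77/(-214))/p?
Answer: -25842169/463310 ≈ -55.777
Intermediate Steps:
p = -433 (p = -86 - 347 = -433)
(-348*(-184 - 163)/(-160 + 165) - 77/(-214))/p = (-348*(-184 - 163)/(-160 + 165) - 77/(-214))/(-433) = (-348/(5/(-347)) - 77*(-1/214))*(-1/433) = (-348/(5*(-1/347)) + 77/214)*(-1/433) = (-348/(-5/347) + 77/214)*(-1/433) = (-348*(-347/5) + 77/214)*(-1/433) = (120756/5 + 77/214)*(-1/433) = (25842169/1070)*(-1/433) = -25842169/463310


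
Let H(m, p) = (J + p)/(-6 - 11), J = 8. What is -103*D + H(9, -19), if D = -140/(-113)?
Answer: -243897/1921 ≈ -126.96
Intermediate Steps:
D = 140/113 (D = -140*(-1/113) = 140/113 ≈ 1.2389)
H(m, p) = -8/17 - p/17 (H(m, p) = (8 + p)/(-6 - 11) = (8 + p)/(-17) = (8 + p)*(-1/17) = -8/17 - p/17)
-103*D + H(9, -19) = -103*140/113 + (-8/17 - 1/17*(-19)) = -14420/113 + (-8/17 + 19/17) = -14420/113 + 11/17 = -243897/1921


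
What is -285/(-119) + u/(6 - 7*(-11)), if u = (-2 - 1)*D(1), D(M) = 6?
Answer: 21513/9877 ≈ 2.1781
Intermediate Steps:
u = -18 (u = (-2 - 1)*6 = -3*6 = -18)
-285/(-119) + u/(6 - 7*(-11)) = -285/(-119) - 18/(6 - 7*(-11)) = -285*(-1/119) - 18/(6 + 77) = 285/119 - 18/83 = 21513/9877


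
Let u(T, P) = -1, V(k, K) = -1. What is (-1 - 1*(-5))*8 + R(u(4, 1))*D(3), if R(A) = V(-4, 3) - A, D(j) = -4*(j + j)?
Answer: 32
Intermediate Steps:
D(j) = -8*j
R(A) = -1 - A
(-1 - 1*(-5))*8 + R(u(4, 1))*D(3) = (-1 - 1*(-5))*8 + (-1 - 1*(-1))*(-8*3) = (-1 + 5)*8 + (-1 + 1)*(-24) = 4*8 + 0*(-24) = 32 + 0 = 32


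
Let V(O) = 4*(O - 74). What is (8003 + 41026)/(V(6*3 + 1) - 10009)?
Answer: -49029/10229 ≈ -4.7931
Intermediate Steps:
V(O) = -296 + 4*O (V(O) = 4*(-74 + O) = -296 + 4*O)
(8003 + 41026)/(V(6*3 + 1) - 10009) = (8003 + 41026)/((-296 + 4*(6*3 + 1)) - 10009) = 49029/((-296 + 4*(18 + 1)) - 10009) = 49029/((-296 + 4*19) - 10009) = 49029/((-296 + 76) - 10009) = 49029/(-220 - 10009) = 49029/(-10229) = 49029*(-1/10229) = -49029/10229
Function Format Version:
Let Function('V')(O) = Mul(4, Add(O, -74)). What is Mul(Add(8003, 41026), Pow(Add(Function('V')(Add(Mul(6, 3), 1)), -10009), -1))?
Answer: Rational(-49029, 10229) ≈ -4.7931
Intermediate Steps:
Function('V')(O) = Add(-296, Mul(4, O)) (Function('V')(O) = Mul(4, Add(-74, O)) = Add(-296, Mul(4, O)))
Mul(Add(8003, 41026), Pow(Add(Function('V')(Add(Mul(6, 3), 1)), -10009), -1)) = Mul(Add(8003, 41026), Pow(Add(Add(-296, Mul(4, Add(Mul(6, 3), 1))), -10009), -1)) = Mul(49029, Pow(Add(Add(-296, Mul(4, Add(18, 1))), -10009), -1)) = Mul(49029, Pow(Add(Add(-296, Mul(4, 19)), -10009), -1)) = Mul(49029, Pow(Add(Add(-296, 76), -10009), -1)) = Mul(49029, Pow(Add(-220, -10009), -1)) = Mul(49029, Pow(-10229, -1)) = Mul(49029, Rational(-1, 10229)) = Rational(-49029, 10229)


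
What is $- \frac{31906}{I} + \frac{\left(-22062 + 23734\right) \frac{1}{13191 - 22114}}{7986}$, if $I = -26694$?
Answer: $\frac{17223844775}{14410529001} \approx 1.1952$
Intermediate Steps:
$- \frac{31906}{I} + \frac{\left(-22062 + 23734\right) \frac{1}{13191 - 22114}}{7986} = - \frac{31906}{-26694} + \frac{\left(-22062 + 23734\right) \frac{1}{13191 - 22114}}{7986} = \left(-31906\right) \left(- \frac{1}{26694}\right) + \frac{1672}{-8923} \cdot \frac{1}{7986} = \frac{15953}{13347} + 1672 \left(- \frac{1}{8923}\right) \frac{1}{7986} = \frac{15953}{13347} - \frac{76}{3239049} = \frac{17223844775}{14410529001}$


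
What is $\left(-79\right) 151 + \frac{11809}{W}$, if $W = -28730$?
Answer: $- \frac{342731979}{28730} \approx -11929.0$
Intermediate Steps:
$\left(-79\right) 151 + \frac{11809}{W} = \left(-79\right) 151 + \frac{11809}{-28730} = -11929 + 11809 \left(- \frac{1}{28730}\right) = -11929 - \frac{11809}{28730} = - \frac{342731979}{28730}$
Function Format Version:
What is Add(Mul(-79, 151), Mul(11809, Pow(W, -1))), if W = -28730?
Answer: Rational(-342731979, 28730) ≈ -11929.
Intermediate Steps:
Add(Mul(-79, 151), Mul(11809, Pow(W, -1))) = Add(Mul(-79, 151), Mul(11809, Pow(-28730, -1))) = Add(-11929, Mul(11809, Rational(-1, 28730))) = Add(-11929, Rational(-11809, 28730)) = Rational(-342731979, 28730)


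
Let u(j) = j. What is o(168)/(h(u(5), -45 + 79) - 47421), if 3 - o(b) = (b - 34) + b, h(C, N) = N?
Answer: 299/47387 ≈ 0.0063097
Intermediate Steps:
o(b) = 37 - 2*b (o(b) = 3 - ((b - 34) + b) = 3 - ((-34 + b) + b) = 3 - (-34 + 2*b) = 3 + (34 - 2*b) = 37 - 2*b)
o(168)/(h(u(5), -45 + 79) - 47421) = (37 - 2*168)/((-45 + 79) - 47421) = (37 - 336)/(34 - 47421) = -299/(-47387) = -299*(-1/47387) = 299/47387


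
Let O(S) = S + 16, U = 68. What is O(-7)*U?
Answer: 612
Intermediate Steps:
O(S) = 16 + S
O(-7)*U = (16 - 7)*68 = 9*68 = 612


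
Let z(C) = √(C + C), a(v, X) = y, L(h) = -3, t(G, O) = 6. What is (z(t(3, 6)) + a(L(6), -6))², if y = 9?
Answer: 93 + 36*√3 ≈ 155.35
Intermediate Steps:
a(v, X) = 9
z(C) = √2*√C (z(C) = √(2*C) = √2*√C)
(z(t(3, 6)) + a(L(6), -6))² = (√2*√6 + 9)² = (2*√3 + 9)² = (9 + 2*√3)²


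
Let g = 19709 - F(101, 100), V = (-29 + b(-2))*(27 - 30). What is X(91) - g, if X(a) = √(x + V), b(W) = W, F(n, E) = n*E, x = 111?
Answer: -9609 + 2*√51 ≈ -9594.7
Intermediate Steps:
F(n, E) = E*n
V = 93 (V = (-29 - 2)*(27 - 30) = -31*(-3) = 93)
X(a) = 2*√51 (X(a) = √(111 + 93) = √204 = 2*√51)
g = 9609 (g = 19709 - 100*101 = 19709 - 1*10100 = 19709 - 10100 = 9609)
X(91) - g = 2*√51 - 1*9609 = 2*√51 - 9609 = -9609 + 2*√51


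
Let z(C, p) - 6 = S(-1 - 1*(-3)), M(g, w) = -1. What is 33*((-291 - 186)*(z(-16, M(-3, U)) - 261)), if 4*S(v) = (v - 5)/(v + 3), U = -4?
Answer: 80326323/20 ≈ 4.0163e+6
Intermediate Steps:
S(v) = (-5 + v)/(4*(3 + v)) (S(v) = ((v - 5)/(v + 3))/4 = ((-5 + v)/(3 + v))/4 = (-5 + v)/(4*(3 + v)))
z(C, p) = 117/20 (z(C, p) = 6 + (-5 + (-1 - 1*(-3)))/(4*(3 + (-1 - 1*(-3)))) = 6 + (-5 + (-1 + 3))/(4*(3 + (-1 + 3))) = 6 + (-5 + 2)/(4*(3 + 2)) = 6 + (¼)*(-3)/5 = 6 + (¼)*(⅕)*(-3) = 6 - 3/20 = 117/20)
33*((-291 - 186)*(z(-16, M(-3, U)) - 261)) = 33*((-291 - 186)*(117/20 - 261)) = 33*(-477*(-5103/20)) = 33*(2434131/20) = 80326323/20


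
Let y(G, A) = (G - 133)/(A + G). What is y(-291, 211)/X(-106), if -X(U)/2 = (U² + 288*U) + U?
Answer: 1/7320 ≈ 0.00013661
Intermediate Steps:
X(U) = -578*U - 2*U² (X(U) = -2*((U² + 288*U) + U) = -2*(U² + 289*U) = -578*U - 2*U²)
y(G, A) = (-133 + G)/(A + G)
y(-291, 211)/X(-106) = ((-133 - 291)/(211 - 291))/((-2*(-106)*(289 - 106))) = (-424/(-80))/((-2*(-106)*183)) = -1/80*(-424)/38796 = (53/10)*(1/38796) = 1/7320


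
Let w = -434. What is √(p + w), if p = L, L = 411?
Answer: I*√23 ≈ 4.7958*I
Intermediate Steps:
p = 411
√(p + w) = √(411 - 434) = √(-23) = I*√23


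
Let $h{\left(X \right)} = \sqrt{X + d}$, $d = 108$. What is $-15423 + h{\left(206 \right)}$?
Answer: $-15423 + \sqrt{314} \approx -15405.0$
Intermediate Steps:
$h{\left(X \right)} = \sqrt{108 + X}$ ($h{\left(X \right)} = \sqrt{X + 108} = \sqrt{108 + X}$)
$-15423 + h{\left(206 \right)} = -15423 + \sqrt{108 + 206} = -15423 + \sqrt{314}$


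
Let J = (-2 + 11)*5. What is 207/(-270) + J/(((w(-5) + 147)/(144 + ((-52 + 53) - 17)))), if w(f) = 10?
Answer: 169189/4710 ≈ 35.921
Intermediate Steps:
J = 45 (J = 9*5 = 45)
207/(-270) + J/(((w(-5) + 147)/(144 + ((-52 + 53) - 17)))) = 207/(-270) + 45/(((10 + 147)/(144 + ((-52 + 53) - 17)))) = 207*(-1/270) + 45/((157/(144 + (1 - 17)))) = -23/30 + 45/((157/(144 - 16))) = -23/30 + 45/((157/128)) = -23/30 + 45/((157*(1/128))) = -23/30 + 45/(157/128) = -23/30 + 45*(128/157) = -23/30 + 5760/157 = 169189/4710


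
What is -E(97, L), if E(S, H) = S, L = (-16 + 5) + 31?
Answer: -97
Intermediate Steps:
L = 20 (L = -11 + 31 = 20)
-E(97, L) = -1*97 = -97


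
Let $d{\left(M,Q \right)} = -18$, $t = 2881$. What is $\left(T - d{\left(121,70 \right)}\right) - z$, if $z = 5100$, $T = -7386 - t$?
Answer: $-15349$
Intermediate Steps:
$T = -10267$ ($T = -7386 - 2881 = -10267$)
$\left(T - d{\left(121,70 \right)}\right) - z = \left(-10267 - -18\right) - 5100 = \left(-10267 + 18\right) - 5100 = -10249 - 5100 = -15349$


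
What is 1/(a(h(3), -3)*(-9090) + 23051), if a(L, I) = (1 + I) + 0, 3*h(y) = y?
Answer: 1/41231 ≈ 2.4254e-5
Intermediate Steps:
h(y) = y/3
a(L, I) = 1 + I
1/(a(h(3), -3)*(-9090) + 23051) = 1/((1 - 3)*(-9090) + 23051) = 1/(-2*(-9090) + 23051) = 1/(18180 + 23051) = 1/41231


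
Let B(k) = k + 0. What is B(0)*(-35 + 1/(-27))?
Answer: 0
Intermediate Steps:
B(k) = k
B(0)*(-35 + 1/(-27)) = 0*(-35 + 1/(-27)) = 0*(-35 - 1/27) = 0*(-946/27) = 0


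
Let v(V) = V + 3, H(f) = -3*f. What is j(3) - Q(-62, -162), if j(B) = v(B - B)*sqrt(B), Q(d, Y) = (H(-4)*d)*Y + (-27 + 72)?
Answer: -120573 + 3*sqrt(3) ≈ -1.2057e+5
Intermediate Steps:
Q(d, Y) = 45 + 12*Y*d (Q(d, Y) = ((-3*(-4))*d)*Y + (-27 + 72) = (12*d)*Y + 45 = 12*Y*d + 45 = 45 + 12*Y*d)
v(V) = 3 + V
j(B) = 3*sqrt(B) (j(B) = (3 + (B - B))*sqrt(B) = (3 + 0)*sqrt(B) = 3*sqrt(B))
j(3) - Q(-62, -162) = 3*sqrt(3) - (45 + 12*(-162)*(-62)) = 3*sqrt(3) - (45 + 120528) = 3*sqrt(3) - 1*120573 = 3*sqrt(3) - 120573 = -120573 + 3*sqrt(3)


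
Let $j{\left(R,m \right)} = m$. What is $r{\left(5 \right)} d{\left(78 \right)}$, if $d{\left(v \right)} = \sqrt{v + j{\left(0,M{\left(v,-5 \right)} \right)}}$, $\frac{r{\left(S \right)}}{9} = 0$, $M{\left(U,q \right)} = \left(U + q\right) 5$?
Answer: $0$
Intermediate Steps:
$M{\left(U,q \right)} = 5 U + 5 q$
$r{\left(S \right)} = 0$ ($r{\left(S \right)} = 9 \cdot 0 = 0$)
$d{\left(v \right)} = \sqrt{-25 + 6 v}$ ($d{\left(v \right)} = \sqrt{v + \left(5 v + 5 \left(-5\right)\right)} = \sqrt{v + \left(5 v - 25\right)} = \sqrt{v + \left(-25 + 5 v\right)} = \sqrt{-25 + 6 v}$)
$r{\left(5 \right)} d{\left(78 \right)} = 0 \sqrt{-25 + 6 \cdot 78} = 0 \sqrt{-25 + 468} = 0 \sqrt{443} = 0$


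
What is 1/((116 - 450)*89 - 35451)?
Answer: -1/65177 ≈ -1.5343e-5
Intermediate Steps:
1/((116 - 450)*89 - 35451) = 1/(-334*89 - 35451) = 1/(-29726 - 35451) = 1/(-65177) = -1/65177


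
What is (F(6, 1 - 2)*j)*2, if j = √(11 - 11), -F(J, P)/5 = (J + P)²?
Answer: 0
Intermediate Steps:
F(J, P) = -5*(J + P)²
j = 0 (j = √0 = 0)
(F(6, 1 - 2)*j)*2 = (-5*(6 + (1 - 2))²*0)*2 = (-5*(6 - 1)²*0)*2 = (-5*5²*0)*2 = (-5*25*0)*2 = -125*0*2 = 0*2 = 0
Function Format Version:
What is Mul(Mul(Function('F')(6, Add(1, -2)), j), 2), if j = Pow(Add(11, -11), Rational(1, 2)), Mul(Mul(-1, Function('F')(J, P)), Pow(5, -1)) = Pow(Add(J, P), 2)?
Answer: 0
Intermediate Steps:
Function('F')(J, P) = Mul(-5, Pow(Add(J, P), 2))
j = 0 (j = Pow(0, Rational(1, 2)) = 0)
Mul(Mul(Function('F')(6, Add(1, -2)), j), 2) = Mul(Mul(Mul(-5, Pow(Add(6, Add(1, -2)), 2)), 0), 2) = Mul(Mul(Mul(-5, Pow(Add(6, -1), 2)), 0), 2) = Mul(Mul(Mul(-5, Pow(5, 2)), 0), 2) = Mul(Mul(Mul(-5, 25), 0), 2) = Mul(Mul(-125, 0), 2) = Mul(0, 2) = 0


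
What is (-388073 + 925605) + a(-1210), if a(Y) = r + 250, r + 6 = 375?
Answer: 538151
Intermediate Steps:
r = 369 (r = -6 + 375 = 369)
a(Y) = 619 (a(Y) = 369 + 250 = 619)
(-388073 + 925605) + a(-1210) = (-388073 + 925605) + 619 = 537532 + 619 = 538151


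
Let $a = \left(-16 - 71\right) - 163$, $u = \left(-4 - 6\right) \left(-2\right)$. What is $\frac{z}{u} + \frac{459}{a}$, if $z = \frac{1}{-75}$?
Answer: $- \frac{551}{300} \approx -1.8367$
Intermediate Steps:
$z = - \frac{1}{75} \approx -0.013333$
$u = 20$ ($u = \left(-10\right) \left(-2\right) = 20$)
$a = -250$ ($a = \left(-16 - 71\right) - 163 = -87 - 163 = -250$)
$\frac{z}{u} + \frac{459}{a} = - \frac{1}{75 \cdot 20} + \frac{459}{-250} = \left(- \frac{1}{75}\right) \frac{1}{20} + 459 \left(- \frac{1}{250}\right) = - \frac{1}{1500} - \frac{459}{250} = - \frac{551}{300}$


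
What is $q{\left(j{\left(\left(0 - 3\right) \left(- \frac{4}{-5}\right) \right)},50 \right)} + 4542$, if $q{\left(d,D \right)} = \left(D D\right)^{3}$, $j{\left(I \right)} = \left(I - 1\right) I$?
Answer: $15625004542$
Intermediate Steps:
$j{\left(I \right)} = I \left(-1 + I\right)$ ($j{\left(I \right)} = \left(-1 + I\right) I = I \left(-1 + I\right)$)
$q{\left(d,D \right)} = D^{6}$ ($q{\left(d,D \right)} = \left(D^{2}\right)^{3} = D^{6}$)
$q{\left(j{\left(\left(0 - 3\right) \left(- \frac{4}{-5}\right) \right)},50 \right)} + 4542 = 50^{6} + 4542 = 15625000000 + 4542 = 15625004542$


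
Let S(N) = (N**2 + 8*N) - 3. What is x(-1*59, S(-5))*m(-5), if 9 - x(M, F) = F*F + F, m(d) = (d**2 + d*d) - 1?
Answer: -14553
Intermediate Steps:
m(d) = -1 + 2*d**2 (m(d) = (d**2 + d**2) - 1 = 2*d**2 - 1 = -1 + 2*d**2)
S(N) = -3 + N**2 + 8*N
x(M, F) = 9 - F - F**2 (x(M, F) = 9 - (F*F + F) = 9 - (F**2 + F) = 9 - (F + F**2) = 9 + (-F - F**2) = 9 - F - F**2)
x(-1*59, S(-5))*m(-5) = (9 - (-3 + (-5)**2 + 8*(-5)) - (-3 + (-5)**2 + 8*(-5))**2)*(-1 + 2*(-5)**2) = (9 - (-3 + 25 - 40) - (-3 + 25 - 40)**2)*(-1 + 2*25) = (9 - 1*(-18) - 1*(-18)**2)*(-1 + 50) = (9 + 18 - 1*324)*49 = (9 + 18 - 324)*49 = -297*49 = -14553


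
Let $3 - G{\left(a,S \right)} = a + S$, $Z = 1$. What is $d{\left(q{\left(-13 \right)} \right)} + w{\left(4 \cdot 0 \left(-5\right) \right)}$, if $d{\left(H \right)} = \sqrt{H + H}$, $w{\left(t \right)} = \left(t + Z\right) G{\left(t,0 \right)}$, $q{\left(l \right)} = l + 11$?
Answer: $3 + 2 i \approx 3.0 + 2.0 i$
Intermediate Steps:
$q{\left(l \right)} = 11 + l$
$G{\left(a,S \right)} = 3 - S - a$ ($G{\left(a,S \right)} = 3 - \left(a + S\right) = 3 - \left(S + a\right) = 3 - S - a$)
$w{\left(t \right)} = \left(1 + t\right) \left(3 - t\right)$ ($w{\left(t \right)} = \left(t + 1\right) \left(3 - 0 - t\right) = \left(1 + t\right) \left(3 + 0 - t\right) = \left(1 + t\right) \left(3 - t\right)$)
$d{\left(H \right)} = \sqrt{2} \sqrt{H}$ ($d{\left(H \right)} = \sqrt{2 H} = \sqrt{2} \sqrt{H}$)
$d{\left(q{\left(-13 \right)} \right)} + w{\left(4 \cdot 0 \left(-5\right) \right)} = \sqrt{2} \sqrt{11 - 13} - \left(1 + 4 \cdot 0 \left(-5\right)\right) \left(-3 + 4 \cdot 0 \left(-5\right)\right) = \sqrt{2} \sqrt{-2} - \left(1 + 0 \left(-5\right)\right) \left(-3 + 0 \left(-5\right)\right) = \sqrt{2} i \sqrt{2} - \left(1 + 0\right) \left(-3 + 0\right) = 2 i - 1 \left(-3\right) = 2 i + 3 = 3 + 2 i$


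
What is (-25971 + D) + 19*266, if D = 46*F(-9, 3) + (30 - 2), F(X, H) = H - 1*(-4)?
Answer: -20567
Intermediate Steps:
F(X, H) = 4 + H (F(X, H) = H + 4 = 4 + H)
D = 350 (D = 46*(4 + 3) + (30 - 2) = 46*7 + 28 = 322 + 28 = 350)
(-25971 + D) + 19*266 = (-25971 + 350) + 19*266 = -25621 + 5054 = -20567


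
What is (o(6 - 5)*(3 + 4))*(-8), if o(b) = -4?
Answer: 224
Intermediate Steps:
(o(6 - 5)*(3 + 4))*(-8) = -4*(3 + 4)*(-8) = -4*7*(-8) = -28*(-8) = 224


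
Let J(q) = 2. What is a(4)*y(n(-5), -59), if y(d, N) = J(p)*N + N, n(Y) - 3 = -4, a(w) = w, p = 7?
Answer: -708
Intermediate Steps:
n(Y) = -1 (n(Y) = 3 - 4 = -1)
y(d, N) = 3*N (y(d, N) = 2*N + N = 3*N)
a(4)*y(n(-5), -59) = 4*(3*(-59)) = 4*(-177) = -708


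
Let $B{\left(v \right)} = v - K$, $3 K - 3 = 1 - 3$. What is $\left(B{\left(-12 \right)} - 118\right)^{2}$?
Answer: $\frac{152881}{9} \approx 16987.0$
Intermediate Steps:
$K = \frac{1}{3}$ ($K = 1 + \frac{1 - 3}{3} = 1 + \frac{1}{3} \left(-2\right) = 1 - \frac{2}{3} = \frac{1}{3} \approx 0.33333$)
$B{\left(v \right)} = - \frac{1}{3} + v$ ($B{\left(v \right)} = v - \frac{1}{3} = - \frac{1}{3} + v$)
$\left(B{\left(-12 \right)} - 118\right)^{2} = \left(\left(- \frac{1}{3} - 12\right) - 118\right)^{2} = \left(- \frac{37}{3} - 118\right)^{2} = \left(- \frac{391}{3}\right)^{2} = \frac{152881}{9}$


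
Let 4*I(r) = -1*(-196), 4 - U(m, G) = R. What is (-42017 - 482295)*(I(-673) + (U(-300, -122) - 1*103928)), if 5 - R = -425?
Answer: 54688363160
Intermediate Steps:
R = 430 (R = 5 - 1*(-425) = 5 + 425 = 430)
U(m, G) = -426 (U(m, G) = 4 - 1*430 = 4 - 430 = -426)
I(r) = 49 (I(r) = (-1*(-196))/4 = (¼)*196 = 49)
(-42017 - 482295)*(I(-673) + (U(-300, -122) - 1*103928)) = (-42017 - 482295)*(49 + (-426 - 1*103928)) = -524312*(49 + (-426 - 103928)) = -524312*(49 - 104354) = -524312*(-104305) = 54688363160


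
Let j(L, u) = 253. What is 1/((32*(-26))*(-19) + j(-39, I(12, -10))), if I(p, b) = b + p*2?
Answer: 1/16061 ≈ 6.2263e-5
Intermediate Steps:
I(p, b) = b + 2*p
1/((32*(-26))*(-19) + j(-39, I(12, -10))) = 1/((32*(-26))*(-19) + 253) = 1/(-832*(-19) + 253) = 1/(15808 + 253) = 1/16061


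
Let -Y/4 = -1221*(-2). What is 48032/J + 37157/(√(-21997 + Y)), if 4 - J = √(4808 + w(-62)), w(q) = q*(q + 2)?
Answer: -158/7 - 158*√533/7 - 37157*I*√31765/31765 ≈ -543.67 - 208.48*I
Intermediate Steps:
w(q) = q*(2 + q)
J = 4 - 4*√533 (J = 4 - √(4808 - 62*(2 - 62)) = 4 - √(4808 - 62*(-60)) = 4 - √(4808 + 3720) = 4 - √8528 = 4 - 4*√533 ≈ -88.347)
Y = -9768 (Y = -(-4884)*(-2) = -4*2442 = -9768)
48032/J + 37157/(√(-21997 + Y)) = 48032/(4 - 4*√533) + 37157/(√(-21997 - 9768)) = 48032/(4 - 4*√533) + 37157/(√(-31765)) = 48032/(4 - 4*√533) + 37157/((I*√31765)) = 48032/(4 - 4*√533) + 37157*(-I*√31765/31765) = 48032/(4 - 4*√533) - 37157*I*√31765/31765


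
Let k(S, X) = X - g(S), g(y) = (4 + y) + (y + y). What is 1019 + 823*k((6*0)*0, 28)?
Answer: 20771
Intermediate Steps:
g(y) = 4 + 3*y (g(y) = (4 + y) + 2*y = 4 + 3*y)
k(S, X) = -4 + X - 3*S (k(S, X) = X - (4 + 3*S) = X + (-4 - 3*S) = -4 + X - 3*S)
1019 + 823*k((6*0)*0, 28) = 1019 + 823*(-4 + 28 - 3*6*0*0) = 1019 + 823*(-4 + 28 - 0*0) = 1019 + 823*(-4 + 28 - 3*0) = 1019 + 823*(-4 + 28 + 0) = 1019 + 823*24 = 1019 + 19752 = 20771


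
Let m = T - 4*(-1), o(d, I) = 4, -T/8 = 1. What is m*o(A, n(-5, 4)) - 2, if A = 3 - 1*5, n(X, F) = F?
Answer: -18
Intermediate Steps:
T = -8 (T = -8*1 = -8)
A = -2 (A = 3 - 5 = -2)
m = -4 (m = -8 - 4*(-1) = -8 + 4 = -4)
m*o(A, n(-5, 4)) - 2 = -4*4 - 2 = -16 - 2 = -18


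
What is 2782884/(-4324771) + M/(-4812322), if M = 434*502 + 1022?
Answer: -7169391510419/10406095314131 ≈ -0.68896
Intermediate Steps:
M = 218890 (M = 217868 + 1022 = 218890)
2782884/(-4324771) + M/(-4812322) = 2782884/(-4324771) + 218890/(-4812322) = 2782884*(-1/4324771) + 218890*(-1/4812322) = -2782884/4324771 - 109445/2406161 = -7169391510419/10406095314131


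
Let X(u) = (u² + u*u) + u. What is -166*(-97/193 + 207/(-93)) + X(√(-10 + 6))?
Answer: 2661920/5983 + 2*I ≈ 444.91 + 2.0*I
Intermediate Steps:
X(u) = u + 2*u² (X(u) = (u² + u²) + u = 2*u² + u = u + 2*u²)
-166*(-97/193 + 207/(-93)) + X(√(-10 + 6)) = -166*(-97/193 + 207/(-93)) + √(-10 + 6)*(1 + 2*√(-10 + 6)) = -166*(-97*1/193 + 207*(-1/93)) + √(-4)*(1 + 2*√(-4)) = -166*(-97/193 - 69/31) + (2*I)*(1 + 2*(2*I)) = -166*(-16324/5983) + (2*I)*(1 + 4*I) = 2709784/5983 + 2*I*(1 + 4*I)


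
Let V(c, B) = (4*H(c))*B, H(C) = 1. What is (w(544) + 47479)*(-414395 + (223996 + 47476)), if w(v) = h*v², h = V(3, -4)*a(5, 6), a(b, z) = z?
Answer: 4053636007971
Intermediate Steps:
V(c, B) = 4*B (V(c, B) = (4*1)*B = 4*B)
h = -96 (h = (4*(-4))*6 = -16*6 = -96)
w(v) = -96*v²
(w(544) + 47479)*(-414395 + (223996 + 47476)) = (-96*544² + 47479)*(-414395 + (223996 + 47476)) = (-96*295936 + 47479)*(-414395 + 271472) = (-28409856 + 47479)*(-142923) = -28362377*(-142923) = 4053636007971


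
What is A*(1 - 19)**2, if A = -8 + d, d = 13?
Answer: 1620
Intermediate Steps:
A = 5 (A = -8 + 13 = 5)
A*(1 - 19)**2 = 5*(1 - 19)**2 = 5*(-18)**2 = 5*324 = 1620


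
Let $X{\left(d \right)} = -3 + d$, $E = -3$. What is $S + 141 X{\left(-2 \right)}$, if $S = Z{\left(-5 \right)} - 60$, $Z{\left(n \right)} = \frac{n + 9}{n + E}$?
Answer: $- \frac{1531}{2} \approx -765.5$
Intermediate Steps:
$Z{\left(n \right)} = \frac{9 + n}{-3 + n}$ ($Z{\left(n \right)} = \frac{n + 9}{n - 3} = \frac{9 + n}{-3 + n}$)
$S = - \frac{121}{2}$ ($S = \frac{9 - 5}{-3 - 5} - 60 = \frac{1}{-8} \cdot 4 - 60 = \left(- \frac{1}{8}\right) 4 - 60 = - \frac{1}{2} - 60 = - \frac{121}{2} \approx -60.5$)
$S + 141 X{\left(-2 \right)} = - \frac{121}{2} + 141 \left(-3 - 2\right) = - \frac{121}{2} + 141 \left(-5\right) = - \frac{121}{2} - 705 = - \frac{1531}{2}$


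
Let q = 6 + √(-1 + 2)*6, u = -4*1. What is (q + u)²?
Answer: 64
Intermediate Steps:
u = -4
q = 12 (q = 6 + √1*6 = 6 + 1*6 = 6 + 6 = 12)
(q + u)² = (12 - 4)² = 8² = 64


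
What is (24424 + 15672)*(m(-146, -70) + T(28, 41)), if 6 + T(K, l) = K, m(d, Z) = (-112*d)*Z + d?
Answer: -45900457344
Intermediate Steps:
m(d, Z) = d - 112*Z*d (m(d, Z) = -112*Z*d + d = d - 112*Z*d)
T(K, l) = -6 + K
(24424 + 15672)*(m(-146, -70) + T(28, 41)) = (24424 + 15672)*(-146*(1 - 112*(-70)) + (-6 + 28)) = 40096*(-146*(1 + 7840) + 22) = 40096*(-146*7841 + 22) = 40096*(-1144786 + 22) = 40096*(-1144764) = -45900457344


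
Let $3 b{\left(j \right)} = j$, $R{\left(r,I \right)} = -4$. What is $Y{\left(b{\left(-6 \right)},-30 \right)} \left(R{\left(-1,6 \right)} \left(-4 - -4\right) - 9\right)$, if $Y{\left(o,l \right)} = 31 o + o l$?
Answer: $18$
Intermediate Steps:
$b{\left(j \right)} = \frac{j}{3}$
$Y{\left(o,l \right)} = 31 o + l o$
$Y{\left(b{\left(-6 \right)},-30 \right)} \left(R{\left(-1,6 \right)} \left(-4 - -4\right) - 9\right) = \frac{1}{3} \left(-6\right) \left(31 - 30\right) \left(- 4 \left(-4 - -4\right) - 9\right) = \left(-2\right) 1 \left(- 4 \left(-4 + 4\right) - 9\right) = - 2 \left(\left(-4\right) 0 - 9\right) = - 2 \left(0 - 9\right) = \left(-2\right) \left(-9\right) = 18$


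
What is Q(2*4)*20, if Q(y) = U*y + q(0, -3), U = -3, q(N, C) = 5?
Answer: -380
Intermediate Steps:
Q(y) = 5 - 3*y (Q(y) = -3*y + 5 = 5 - 3*y)
Q(2*4)*20 = (5 - 6*4)*20 = (5 - 3*8)*20 = (5 - 24)*20 = -19*20 = -380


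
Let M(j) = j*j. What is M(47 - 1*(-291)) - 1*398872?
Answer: -284628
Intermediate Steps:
M(j) = j²
M(47 - 1*(-291)) - 1*398872 = (47 - 1*(-291))² - 1*398872 = (47 + 291)² - 398872 = 338² - 398872 = 114244 - 398872 = -284628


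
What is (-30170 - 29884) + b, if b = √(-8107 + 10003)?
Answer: -60054 + 2*√474 ≈ -60010.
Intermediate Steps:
b = 2*√474 (b = √1896 = 2*√474 ≈ 43.543)
(-30170 - 29884) + b = (-30170 - 29884) + 2*√474 = -60054 + 2*√474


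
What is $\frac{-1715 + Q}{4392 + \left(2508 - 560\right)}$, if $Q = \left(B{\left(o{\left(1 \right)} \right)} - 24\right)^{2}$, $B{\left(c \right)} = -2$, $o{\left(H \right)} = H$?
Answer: $- \frac{1039}{6340} \approx -0.16388$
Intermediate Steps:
$Q = 676$ ($Q = \left(-2 - 24\right)^{2} = \left(-26\right)^{2} = 676$)
$\frac{-1715 + Q}{4392 + \left(2508 - 560\right)} = \frac{-1715 + 676}{4392 + \left(2508 - 560\right)} = - \frac{1039}{4392 + 1948} = - \frac{1039}{6340}$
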